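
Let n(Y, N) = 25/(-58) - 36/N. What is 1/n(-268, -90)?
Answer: -290/9 ≈ -32.222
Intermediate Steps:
n(Y, N) = -25/58 - 36/N (n(Y, N) = 25*(-1/58) - 36/N = -25/58 - 36/N)
1/n(-268, -90) = 1/(-25/58 - 36/(-90)) = 1/(-25/58 - 36*(-1/90)) = 1/(-25/58 + ⅖) = 1/(-9/290) = -290/9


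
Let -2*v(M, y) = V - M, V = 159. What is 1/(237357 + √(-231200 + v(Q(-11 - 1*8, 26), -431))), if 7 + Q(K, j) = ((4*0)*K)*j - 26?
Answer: 237357/56338576745 - 8*I*√3614/56338576745 ≈ 4.213e-6 - 8.5365e-9*I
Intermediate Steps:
Q(K, j) = -33 (Q(K, j) = -7 + (((4*0)*K)*j - 26) = -7 + ((0*K)*j - 26) = -7 + (0*j - 26) = -7 + (0 - 26) = -7 - 26 = -33)
v(M, y) = -159/2 + M/2 (v(M, y) = -(159 - M)/2 = -159/2 + M/2)
1/(237357 + √(-231200 + v(Q(-11 - 1*8, 26), -431))) = 1/(237357 + √(-231200 + (-159/2 + (½)*(-33)))) = 1/(237357 + √(-231200 + (-159/2 - 33/2))) = 1/(237357 + √(-231200 - 96)) = 1/(237357 + √(-231296)) = 1/(237357 + 8*I*√3614)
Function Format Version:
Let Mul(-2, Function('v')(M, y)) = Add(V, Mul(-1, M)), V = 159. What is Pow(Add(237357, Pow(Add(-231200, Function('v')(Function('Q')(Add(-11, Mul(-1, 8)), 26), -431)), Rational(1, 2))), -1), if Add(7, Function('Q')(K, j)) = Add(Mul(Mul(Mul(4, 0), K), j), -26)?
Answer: Add(Rational(237357, 56338576745), Mul(Rational(-8, 56338576745), I, Pow(3614, Rational(1, 2)))) ≈ Add(4.2130e-6, Mul(-8.5365e-9, I))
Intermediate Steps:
Function('Q')(K, j) = -33 (Function('Q')(K, j) = Add(-7, Add(Mul(Mul(Mul(4, 0), K), j), -26)) = Add(-7, Add(Mul(Mul(0, K), j), -26)) = Add(-7, Add(Mul(0, j), -26)) = Add(-7, Add(0, -26)) = Add(-7, -26) = -33)
Function('v')(M, y) = Add(Rational(-159, 2), Mul(Rational(1, 2), M)) (Function('v')(M, y) = Mul(Rational(-1, 2), Add(159, Mul(-1, M))) = Add(Rational(-159, 2), Mul(Rational(1, 2), M)))
Pow(Add(237357, Pow(Add(-231200, Function('v')(Function('Q')(Add(-11, Mul(-1, 8)), 26), -431)), Rational(1, 2))), -1) = Pow(Add(237357, Pow(Add(-231200, Add(Rational(-159, 2), Mul(Rational(1, 2), -33))), Rational(1, 2))), -1) = Pow(Add(237357, Pow(Add(-231200, Add(Rational(-159, 2), Rational(-33, 2))), Rational(1, 2))), -1) = Pow(Add(237357, Pow(Add(-231200, -96), Rational(1, 2))), -1) = Pow(Add(237357, Pow(-231296, Rational(1, 2))), -1) = Pow(Add(237357, Mul(8, I, Pow(3614, Rational(1, 2)))), -1)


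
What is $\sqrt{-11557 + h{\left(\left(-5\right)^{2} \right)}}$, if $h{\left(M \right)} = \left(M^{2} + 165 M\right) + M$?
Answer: $i \sqrt{6782} \approx 82.353 i$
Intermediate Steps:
$h{\left(M \right)} = M^{2} + 166 M$
$\sqrt{-11557 + h{\left(\left(-5\right)^{2} \right)}} = \sqrt{-11557 + \left(-5\right)^{2} \left(166 + \left(-5\right)^{2}\right)} = \sqrt{-11557 + 25 \left(166 + 25\right)} = \sqrt{-11557 + 25 \cdot 191} = \sqrt{-11557 + 4775} = \sqrt{-6782} = i \sqrt{6782}$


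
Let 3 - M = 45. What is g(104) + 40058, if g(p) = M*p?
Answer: 35690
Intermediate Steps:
M = -42 (M = 3 - 1*45 = 3 - 45 = -42)
g(p) = -42*p
g(104) + 40058 = -42*104 + 40058 = -4368 + 40058 = 35690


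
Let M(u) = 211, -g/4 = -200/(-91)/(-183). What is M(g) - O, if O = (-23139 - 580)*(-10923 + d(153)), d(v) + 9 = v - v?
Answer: -259295897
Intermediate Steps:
d(v) = -9 (d(v) = -9 + (v - v) = -9 + 0 = -9)
g = 800/16653 (g = -4*(-200/(-91))/(-183) = -4*(-200*(-1/91))*(-1)/183 = -800*(-1)/(91*183) = -4*(-200/16653) = 800/16653 ≈ 0.048039)
O = 259296108 (O = (-23139 - 580)*(-10923 - 9) = -23719*(-10932) = 259296108)
M(g) - O = 211 - 1*259296108 = 211 - 259296108 = -259295897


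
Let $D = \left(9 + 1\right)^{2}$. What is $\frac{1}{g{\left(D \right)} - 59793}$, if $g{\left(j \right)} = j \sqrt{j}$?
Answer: $- \frac{1}{58793} \approx -1.7009 \cdot 10^{-5}$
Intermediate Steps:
$D = 100$ ($D = 10^{2} = 100$)
$g{\left(j \right)} = j^{\frac{3}{2}}$
$\frac{1}{g{\left(D \right)} - 59793} = \frac{1}{100^{\frac{3}{2}} - 59793} = \frac{1}{1000 - 59793} = \frac{1}{-58793} = - \frac{1}{58793}$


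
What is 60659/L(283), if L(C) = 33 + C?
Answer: 60659/316 ≈ 191.96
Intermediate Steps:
60659/L(283) = 60659/(33 + 283) = 60659/316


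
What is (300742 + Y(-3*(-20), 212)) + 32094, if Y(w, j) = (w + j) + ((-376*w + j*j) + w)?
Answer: 355552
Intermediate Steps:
Y(w, j) = j + j**2 - 374*w (Y(w, j) = (j + w) + ((-376*w + j**2) + w) = (j + w) + ((j**2 - 376*w) + w) = (j + w) + (j**2 - 375*w) = j + j**2 - 374*w)
(300742 + Y(-3*(-20), 212)) + 32094 = (300742 + (212 + 212**2 - (-1122)*(-20))) + 32094 = (300742 + (212 + 44944 - 374*60)) + 32094 = (300742 + (212 + 44944 - 22440)) + 32094 = (300742 + 22716) + 32094 = 323458 + 32094 = 355552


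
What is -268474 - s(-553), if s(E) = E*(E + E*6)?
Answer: -2409137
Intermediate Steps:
s(E) = 7*E² (s(E) = E*(E + 6*E) = E*(7*E) = 7*E²)
-268474 - s(-553) = -268474 - 7*(-553)² = -268474 - 7*305809 = -268474 - 1*2140663 = -268474 - 2140663 = -2409137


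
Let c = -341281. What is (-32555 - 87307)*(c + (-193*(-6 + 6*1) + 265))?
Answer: 40874859792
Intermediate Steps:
(-32555 - 87307)*(c + (-193*(-6 + 6*1) + 265)) = (-32555 - 87307)*(-341281 + (-193*(-6 + 6*1) + 265)) = -119862*(-341281 + (-193*(-6 + 6) + 265)) = -119862*(-341281 + (-193*0 + 265)) = -119862*(-341281 + (0 + 265)) = -119862*(-341281 + 265) = -119862*(-341016) = 40874859792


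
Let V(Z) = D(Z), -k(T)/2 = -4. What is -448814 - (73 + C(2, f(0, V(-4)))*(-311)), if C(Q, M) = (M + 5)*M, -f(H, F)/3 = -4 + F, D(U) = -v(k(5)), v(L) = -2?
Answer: -428361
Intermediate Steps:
k(T) = 8 (k(T) = -2*(-4) = 8)
D(U) = 2 (D(U) = -1*(-2) = 2)
V(Z) = 2
f(H, F) = 12 - 3*F (f(H, F) = -3*(-4 + F) = 12 - 3*F)
C(Q, M) = M*(5 + M) (C(Q, M) = (5 + M)*M = M*(5 + M))
-448814 - (73 + C(2, f(0, V(-4)))*(-311)) = -448814 - (73 + ((12 - 3*2)*(5 + (12 - 3*2)))*(-311)) = -448814 - (73 + ((12 - 6)*(5 + (12 - 6)))*(-311)) = -448814 - (73 + (6*(5 + 6))*(-311)) = -448814 - (73 + (6*11)*(-311)) = -448814 - (73 + 66*(-311)) = -448814 - (73 - 20526) = -448814 - 1*(-20453) = -448814 + 20453 = -428361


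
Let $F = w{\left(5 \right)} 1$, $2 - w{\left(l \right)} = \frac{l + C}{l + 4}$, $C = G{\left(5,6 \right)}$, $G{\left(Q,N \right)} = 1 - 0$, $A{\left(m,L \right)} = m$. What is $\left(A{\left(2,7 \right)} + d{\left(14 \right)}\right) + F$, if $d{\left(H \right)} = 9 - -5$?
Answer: $\frac{52}{3} \approx 17.333$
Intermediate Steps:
$G{\left(Q,N \right)} = 1$ ($G{\left(Q,N \right)} = 1 + 0 = 1$)
$C = 1$
$w{\left(l \right)} = 2 - \frac{1 + l}{4 + l}$ ($w{\left(l \right)} = 2 - \frac{l + 1}{l + 4} = 2 - \frac{1 + l}{4 + l}$)
$d{\left(H \right)} = 14$ ($d{\left(H \right)} = 9 + 5 = 14$)
$F = \frac{4}{3}$ ($F = \frac{7 + 5}{4 + 5} \cdot 1 = \frac{1}{9} \cdot 12 \cdot 1 = \frac{4}{3} \cdot 1 = \frac{4}{3} \approx 1.3333$)
$\left(A{\left(2,7 \right)} + d{\left(14 \right)}\right) + F = \left(2 + 14\right) + \frac{4}{3} = 16 + \frac{4}{3} = \frac{52}{3}$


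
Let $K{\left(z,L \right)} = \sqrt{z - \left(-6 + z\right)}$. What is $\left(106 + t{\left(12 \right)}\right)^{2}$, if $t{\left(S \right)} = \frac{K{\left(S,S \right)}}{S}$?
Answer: $\frac{\left(1272 + \sqrt{6}\right)^{2}}{144} \approx 11279.0$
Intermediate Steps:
$K{\left(z,L \right)} = \sqrt{6}$
$t{\left(S \right)} = \frac{\sqrt{6}}{S}$
$\left(106 + t{\left(12 \right)}\right)^{2} = \left(106 + \frac{\sqrt{6}}{12}\right)^{2}$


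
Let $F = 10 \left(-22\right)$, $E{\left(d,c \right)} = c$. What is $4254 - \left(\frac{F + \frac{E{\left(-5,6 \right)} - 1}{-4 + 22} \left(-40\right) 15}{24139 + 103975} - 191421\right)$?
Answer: $\frac{37603061005}{192171} \approx 1.9568 \cdot 10^{5}$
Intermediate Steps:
$F = -220$
$4254 - \left(\frac{F + \frac{E{\left(-5,6 \right)} - 1}{-4 + 22} \left(-40\right) 15}{24139 + 103975} - 191421\right) = 4254 - \left(\frac{-220 + \frac{6 - 1}{-4 + 22} \left(-40\right) 15}{24139 + 103975} - 191421\right) = 4254 - \left(\frac{-220 + \frac{5}{18} \left(-40\right) 15}{128114} - 191421\right) = 4254 - \left(\left(-220 + 5 \cdot \frac{1}{18} \left(-40\right) 15\right) \frac{1}{128114} - 191421\right) = 4254 - \left(\left(-220 + \frac{5}{18} \left(-40\right) 15\right) \frac{1}{128114} - 191421\right) = 4254 - \left(\left(-220 - \frac{500}{3}\right) \frac{1}{128114} - 191421\right) = 4254 - \left(\left(- \frac{1160}{3}\right) \frac{1}{128114} - 191421\right) = 4254 - \left(- \frac{580}{192171} - 191421\right) = 4254 - - \frac{36785565571}{192171} = 4254 + \frac{36785565571}{192171} = \frac{37603061005}{192171}$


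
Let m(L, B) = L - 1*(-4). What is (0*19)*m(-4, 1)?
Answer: 0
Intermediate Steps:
m(L, B) = 4 + L (m(L, B) = L + 4 = 4 + L)
(0*19)*m(-4, 1) = (0*19)*(4 - 4) = 0*0 = 0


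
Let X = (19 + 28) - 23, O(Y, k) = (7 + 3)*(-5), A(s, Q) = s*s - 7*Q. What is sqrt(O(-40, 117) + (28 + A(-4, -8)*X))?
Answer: sqrt(1706) ≈ 41.304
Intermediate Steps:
A(s, Q) = s**2 - 7*Q
O(Y, k) = -50 (O(Y, k) = 10*(-5) = -50)
X = 24 (X = 47 - 23 = 24)
sqrt(O(-40, 117) + (28 + A(-4, -8)*X)) = sqrt(-50 + (28 + ((-4)**2 - 7*(-8))*24)) = sqrt(-50 + (28 + (16 + 56)*24)) = sqrt(-50 + (28 + 72*24)) = sqrt(-50 + (28 + 1728)) = sqrt(-50 + 1756) = sqrt(1706)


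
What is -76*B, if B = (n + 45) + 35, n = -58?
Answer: -1672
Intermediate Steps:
B = 22 (B = (-58 + 45) + 35 = -13 + 35 = 22)
-76*B = -76*22 = -1672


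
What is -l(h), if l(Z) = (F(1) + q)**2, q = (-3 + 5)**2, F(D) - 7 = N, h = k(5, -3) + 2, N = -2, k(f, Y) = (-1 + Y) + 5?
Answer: -81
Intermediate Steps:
k(f, Y) = 4 + Y
h = 3 (h = (4 - 3) + 2 = 1 + 2 = 3)
F(D) = 5 (F(D) = 7 - 2 = 5)
q = 4 (q = 2**2 = 4)
l(Z) = 81 (l(Z) = (5 + 4)**2 = 9**2 = 81)
-l(h) = -1*81 = -81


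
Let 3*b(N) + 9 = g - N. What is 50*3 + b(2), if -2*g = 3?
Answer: 875/6 ≈ 145.83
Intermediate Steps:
g = -3/2 (g = -½*3 = -3/2 ≈ -1.5000)
b(N) = -7/2 - N/3 (b(N) = -3 + (-3/2 - N)/3 = -3 + (-½ - N/3) = -7/2 - N/3)
50*3 + b(2) = 50*3 + (-7/2 - ⅓*2) = 150 + (-7/2 - ⅔) = 150 - 25/6 = 875/6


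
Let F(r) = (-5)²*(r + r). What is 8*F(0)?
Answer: 0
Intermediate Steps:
F(r) = 50*r (F(r) = 25*(2*r) = 50*r)
8*F(0) = 8*(50*0) = 8*0 = 0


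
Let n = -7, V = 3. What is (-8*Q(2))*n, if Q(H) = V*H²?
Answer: 672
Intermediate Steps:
Q(H) = 3*H²
(-8*Q(2))*n = -24*2²*(-7) = -24*4*(-7) = -8*12*(-7) = -96*(-7) = 672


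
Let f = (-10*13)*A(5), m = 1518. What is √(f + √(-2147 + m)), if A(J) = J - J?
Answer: (-629)^(¼) ≈ 3.5412 + 3.5412*I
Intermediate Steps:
A(J) = 0
f = 0 (f = -10*13*0 = -130*0 = 0)
√(f + √(-2147 + m)) = √(0 + √(-2147 + 1518)) = √(0 + √(-629)) = √(0 + I*√629) = √(I*√629) = 629^(¼)*√I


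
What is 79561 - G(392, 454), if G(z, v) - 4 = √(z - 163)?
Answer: 79557 - √229 ≈ 79542.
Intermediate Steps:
G(z, v) = 4 + √(-163 + z) (G(z, v) = 4 + √(z - 163) = 4 + √(-163 + z))
79561 - G(392, 454) = 79561 - (4 + √(-163 + 392)) = 79561 - (4 + √229) = 79561 + (-4 - √229) = 79557 - √229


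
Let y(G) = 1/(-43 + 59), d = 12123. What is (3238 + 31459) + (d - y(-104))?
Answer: 749119/16 ≈ 46820.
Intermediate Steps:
y(G) = 1/16
(3238 + 31459) + (d - y(-104)) = (3238 + 31459) + (12123 - 1*1/16) = 34697 + (12123 - 1/16) = 34697 + 193967/16 = 749119/16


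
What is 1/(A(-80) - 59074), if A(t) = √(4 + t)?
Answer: -29537/1744868776 - I*√19/1744868776 ≈ -1.6928e-5 - 2.4981e-9*I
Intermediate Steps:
1/(A(-80) - 59074) = 1/(√(4 - 80) - 59074) = 1/(√(-76) - 59074) = 1/(2*I*√19 - 59074) = 1/(-59074 + 2*I*√19)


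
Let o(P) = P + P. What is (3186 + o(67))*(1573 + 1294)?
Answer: 9518440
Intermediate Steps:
o(P) = 2*P
(3186 + o(67))*(1573 + 1294) = (3186 + 2*67)*(1573 + 1294) = (3186 + 134)*2867 = 3320*2867 = 9518440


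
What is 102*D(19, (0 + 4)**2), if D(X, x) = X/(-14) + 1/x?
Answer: -7395/56 ≈ -132.05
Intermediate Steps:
D(X, x) = 1/x - X/14 (D(X, x) = X*(-1/14) + 1/x = -X/14 + 1/x = 1/x - X/14)
102*D(19, (0 + 4)**2) = 102*(1/((0 + 4)**2) - 1/14*19) = 102*(1/(4**2) - 19/14) = 102*(1/16 - 19/14) = 102*(-145/112) = -7395/56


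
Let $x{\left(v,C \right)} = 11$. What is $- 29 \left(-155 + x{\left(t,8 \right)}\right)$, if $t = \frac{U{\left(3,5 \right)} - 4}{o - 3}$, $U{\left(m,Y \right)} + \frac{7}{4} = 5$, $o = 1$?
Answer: $4176$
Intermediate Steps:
$U{\left(m,Y \right)} = \frac{13}{4}$ ($U{\left(m,Y \right)} = - \frac{7}{4} + 5 = \frac{13}{4}$)
$t = \frac{3}{8}$ ($t = \frac{\frac{13}{4} - 4}{1 - 3} = - \frac{3}{4 \left(-2\right)} = \left(- \frac{3}{4}\right) \left(- \frac{1}{2}\right) = \frac{3}{8} \approx 0.375$)
$- 29 \left(-155 + x{\left(t,8 \right)}\right) = - 29 \left(-155 + 11\right) = \left(-29\right) \left(-144\right) = 4176$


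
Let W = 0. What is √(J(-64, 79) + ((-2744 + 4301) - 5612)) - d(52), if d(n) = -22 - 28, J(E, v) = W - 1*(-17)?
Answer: 50 + I*√4038 ≈ 50.0 + 63.545*I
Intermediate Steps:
J(E, v) = 17 (J(E, v) = 0 - 1*(-17) = 0 + 17 = 17)
d(n) = -50
√(J(-64, 79) + ((-2744 + 4301) - 5612)) - d(52) = √(17 + ((-2744 + 4301) - 5612)) - 1*(-50) = √(17 + (1557 - 5612)) + 50 = √(17 - 4055) + 50 = √(-4038) + 50 = I*√4038 + 50 = 50 + I*√4038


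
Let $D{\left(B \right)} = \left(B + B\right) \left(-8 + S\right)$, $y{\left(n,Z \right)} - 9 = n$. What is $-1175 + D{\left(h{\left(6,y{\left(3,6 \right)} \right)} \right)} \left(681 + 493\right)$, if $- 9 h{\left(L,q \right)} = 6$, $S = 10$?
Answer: $- \frac{12917}{3} \approx -4305.7$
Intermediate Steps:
$y{\left(n,Z \right)} = 9 + n$
$h{\left(L,q \right)} = - \frac{2}{3}$ ($h{\left(L,q \right)} = \left(- \frac{1}{9}\right) 6 = - \frac{2}{3}$)
$D{\left(B \right)} = 4 B$ ($D{\left(B \right)} = \left(B + B\right) \left(-8 + 10\right) = 2 B 2 = 4 B$)
$-1175 + D{\left(h{\left(6,y{\left(3,6 \right)} \right)} \right)} \left(681 + 493\right) = -1175 + 4 \left(- \frac{2}{3}\right) \left(681 + 493\right) = -1175 - \frac{9392}{3} = - \frac{12917}{3}$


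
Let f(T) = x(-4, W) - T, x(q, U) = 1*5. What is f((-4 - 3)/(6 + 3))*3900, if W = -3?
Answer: 67600/3 ≈ 22533.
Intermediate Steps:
x(q, U) = 5
f(T) = 5 - T
f((-4 - 3)/(6 + 3))*3900 = (5 - (-4 - 3)/(6 + 3))*3900 = (5 - (-7)/9)*3900 = (5 - 1*(-7/9))*3900 = (5 + 7/9)*3900 = (52/9)*3900 = 67600/3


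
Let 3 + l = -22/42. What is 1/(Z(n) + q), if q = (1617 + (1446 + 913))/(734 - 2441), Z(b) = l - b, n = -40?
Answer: 11949/408022 ≈ 0.029285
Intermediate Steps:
l = -74/21 (l = -3 - 22/42 = -3 - 22*1/42 = -3 - 11/21 = -74/21 ≈ -3.5238)
Z(b) = -74/21 - b
q = -3976/1707 (q = (1617 + 2359)/(-1707) = 3976*(-1/1707) = -3976/1707 ≈ -2.3292)
1/(Z(n) + q) = 1/((-74/21 - 1*(-40)) - 3976/1707) = 1/((-74/21 + 40) - 3976/1707) = 1/(766/21 - 3976/1707) = 1/(408022/11949) = 11949/408022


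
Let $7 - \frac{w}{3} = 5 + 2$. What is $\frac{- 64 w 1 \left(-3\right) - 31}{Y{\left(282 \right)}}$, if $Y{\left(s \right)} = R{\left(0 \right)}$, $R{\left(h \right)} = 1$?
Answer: $-31$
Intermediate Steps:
$Y{\left(s \right)} = 1$
$w = 0$ ($w = 21 - 3 \left(5 + 2\right) = 21 - 21 = 0$)
$\frac{- 64 w 1 \left(-3\right) - 31}{Y{\left(282 \right)}} = \frac{- 64 \cdot 0 \cdot 1 \left(-3\right) - 31}{1} = \left(- 64 \cdot 0 \left(-3\right) - 31\right) 1 = \left(\left(-64\right) 0 - 31\right) 1 = \left(0 - 31\right) 1 = \left(-31\right) 1 = -31$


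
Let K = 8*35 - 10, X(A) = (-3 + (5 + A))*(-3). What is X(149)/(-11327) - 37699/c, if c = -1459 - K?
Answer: 427799810/19584383 ≈ 21.844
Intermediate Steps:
X(A) = -6 - 3*A (X(A) = (2 + A)*(-3) = -6 - 3*A)
K = 270 (K = 280 - 10 = 270)
c = -1729 (c = -1459 - 1*270 = -1459 - 270 = -1729)
X(149)/(-11327) - 37699/c = (-6 - 3*149)/(-11327) - 37699/(-1729) = (-6 - 447)*(-1/11327) - 37699*(-1/1729) = -453*(-1/11327) + 37699/1729 = 453/11327 + 37699/1729 = 427799810/19584383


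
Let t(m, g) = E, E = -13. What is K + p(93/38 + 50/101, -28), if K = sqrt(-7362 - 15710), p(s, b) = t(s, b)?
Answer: -13 + 4*I*sqrt(1442) ≈ -13.0 + 151.89*I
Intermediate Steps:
t(m, g) = -13
p(s, b) = -13
K = 4*I*sqrt(1442) (K = sqrt(-23072) = 4*I*sqrt(1442) ≈ 151.89*I)
K + p(93/38 + 50/101, -28) = 4*I*sqrt(1442) - 13 = -13 + 4*I*sqrt(1442)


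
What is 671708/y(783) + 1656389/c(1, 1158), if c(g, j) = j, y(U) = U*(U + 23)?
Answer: 5624309801/3929094 ≈ 1431.5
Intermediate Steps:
y(U) = U*(23 + U)
671708/y(783) + 1656389/c(1, 1158) = 671708/((783*(23 + 783))) + 1656389/1158 = 671708/((783*806)) + 1656389*(1/1158) = 671708/631098 + 1656389/1158 = 671708*(1/631098) + 1656389/1158 = 10834/10179 + 1656389/1158 = 5624309801/3929094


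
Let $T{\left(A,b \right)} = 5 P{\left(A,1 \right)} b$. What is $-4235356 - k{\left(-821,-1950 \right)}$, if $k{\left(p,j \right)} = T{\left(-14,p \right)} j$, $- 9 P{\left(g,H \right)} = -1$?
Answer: $- \frac{15374318}{3} \approx -5.1248 \cdot 10^{6}$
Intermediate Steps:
$P{\left(g,H \right)} = \frac{1}{9}$ ($P{\left(g,H \right)} = \left(- \frac{1}{9}\right) \left(-1\right) = \frac{1}{9}$)
$T{\left(A,b \right)} = \frac{5 b}{9}$ ($T{\left(A,b \right)} = 5 \cdot \frac{1}{9} b = \frac{5 b}{9}$)
$k{\left(p,j \right)} = \frac{5 j p}{9}$ ($k{\left(p,j \right)} = \frac{5 p}{9} j = \frac{5 j p}{9}$)
$-4235356 - k{\left(-821,-1950 \right)} = -4235356 - \frac{5}{9} \left(-1950\right) \left(-821\right) = -4235356 - \frac{2668250}{3} = - \frac{15374318}{3}$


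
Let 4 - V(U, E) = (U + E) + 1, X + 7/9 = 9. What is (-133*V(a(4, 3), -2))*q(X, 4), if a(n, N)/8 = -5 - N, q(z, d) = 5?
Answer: -45885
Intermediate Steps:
X = 74/9 (X = -7/9 + 9 = 74/9 ≈ 8.2222)
a(n, N) = -40 - 8*N (a(n, N) = 8*(-5 - N) = -40 - 8*N)
V(U, E) = 3 - E - U (V(U, E) = 4 - ((U + E) + 1) = 4 - ((E + U) + 1) = 4 - (1 + E + U) = 4 + (-1 - E - U) = 3 - E - U)
(-133*V(a(4, 3), -2))*q(X, 4) = -133*(3 - 1*(-2) - (-40 - 8*3))*5 = -133*(3 + 2 - (-40 - 24))*5 = -133*(3 + 2 - 1*(-64))*5 = -133*(3 + 2 + 64)*5 = -133*69*5 = -9177*5 = -45885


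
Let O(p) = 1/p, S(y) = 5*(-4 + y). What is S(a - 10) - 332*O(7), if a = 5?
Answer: -647/7 ≈ -92.429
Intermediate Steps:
S(y) = -20 + 5*y
S(a - 10) - 332*O(7) = (-20 + 5*(5 - 10)) - 332/7 = (-20 + 5*(-5)) - 332*1/7 = (-20 - 25) - 332/7 = -45 - 332/7 = -647/7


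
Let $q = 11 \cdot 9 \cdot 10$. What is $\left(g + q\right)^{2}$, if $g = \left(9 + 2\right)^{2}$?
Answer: $1234321$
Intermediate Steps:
$q = 990$ ($q = 99 \cdot 10 = 990$)
$g = 121$ ($g = 11^{2} = 121$)
$\left(g + q\right)^{2} = \left(121 + 990\right)^{2} = 1111^{2} = 1234321$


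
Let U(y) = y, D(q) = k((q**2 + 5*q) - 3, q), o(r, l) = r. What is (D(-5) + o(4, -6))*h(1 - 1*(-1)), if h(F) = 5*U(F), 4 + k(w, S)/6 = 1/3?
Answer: -180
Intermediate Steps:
k(w, S) = -22 (k(w, S) = -24 + 6/3 = -24 + 6*(1/3) = -24 + 2 = -22)
D(q) = -22
h(F) = 5*F
(D(-5) + o(4, -6))*h(1 - 1*(-1)) = (-22 + 4)*(5*(1 - 1*(-1))) = -90*(1 + 1) = -90*2 = -18*10 = -180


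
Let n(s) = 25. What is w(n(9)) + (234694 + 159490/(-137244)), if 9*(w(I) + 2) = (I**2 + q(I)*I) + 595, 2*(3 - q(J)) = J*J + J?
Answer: 48158634617/205866 ≈ 2.3393e+5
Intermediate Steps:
q(J) = 3 - J/2 - J**2/2 (q(J) = 3 - (J*J + J)/2 = 3 - (J**2 + J)/2 = 3 - (J + J**2)/2 = 3 + (-J/2 - J**2/2) = 3 - J/2 - J**2/2)
w(I) = 577/9 + I**2/9 + I*(3 - I/2 - I**2/2)/9 (w(I) = -2 + ((I**2 + (3 - I/2 - I**2/2)*I) + 595)/9 = -2 + ((I**2 + I*(3 - I/2 - I**2/2)) + 595)/9 = -2 + (595 + I**2 + I*(3 - I/2 - I**2/2))/9 = -2 + (595/9 + I**2/9 + I*(3 - I/2 - I**2/2)/9) = 577/9 + I**2/9 + I*(3 - I/2 - I**2/2)/9)
w(n(9)) + (234694 + 159490/(-137244)) = (577/9 - 1/18*25**3 + (1/3)*25 + (1/18)*25**2) + (234694 + 159490/(-137244)) = (577/9 - 1/18*15625 + 25/3 + (1/18)*625) + (234694 + 159490*(-1/137244)) = (577/9 - 15625/18 + 25/3 + 625/18) + (234694 - 79745/68622) = -6848/9 + 16105091923/68622 = 48158634617/205866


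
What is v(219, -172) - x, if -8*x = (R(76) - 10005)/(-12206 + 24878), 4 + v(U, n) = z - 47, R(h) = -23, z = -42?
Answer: -2359499/25344 ≈ -93.099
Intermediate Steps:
v(U, n) = -93 (v(U, n) = -4 + (-42 - 47) = -4 - 89 = -93)
x = 2507/25344 (x = -(-23 - 10005)/(8*(-12206 + 24878)) = -(-2507)/(2*12672) = -⅛*(-2507/3168) = 2507/25344 ≈ 0.098919)
v(219, -172) - x = -93 - 1*2507/25344 = -93 - 2507/25344 = -2359499/25344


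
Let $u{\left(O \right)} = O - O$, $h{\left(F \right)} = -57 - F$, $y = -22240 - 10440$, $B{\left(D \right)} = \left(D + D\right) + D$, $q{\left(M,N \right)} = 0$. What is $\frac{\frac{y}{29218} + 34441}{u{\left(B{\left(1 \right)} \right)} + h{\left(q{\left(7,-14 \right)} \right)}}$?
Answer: $- \frac{167710743}{277571} \approx -604.21$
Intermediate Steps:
$B{\left(D \right)} = 3 D$ ($B{\left(D \right)} = 2 D + D = 3 D$)
$y = -32680$ ($y = -22240 - 10440 = -32680$)
$u{\left(O \right)} = 0$
$\frac{\frac{y}{29218} + 34441}{u{\left(B{\left(1 \right)} \right)} + h{\left(q{\left(7,-14 \right)} \right)}} = \frac{- \frac{32680}{29218} + 34441}{0 - 57} = \frac{\left(-32680\right) \frac{1}{29218} + 34441}{0 + \left(-57 + 0\right)} = \frac{- \frac{16340}{14609} + 34441}{0 - 57} = \frac{503132229}{14609 \left(-57\right)} = \frac{503132229}{14609} \left(- \frac{1}{57}\right) = - \frac{167710743}{277571}$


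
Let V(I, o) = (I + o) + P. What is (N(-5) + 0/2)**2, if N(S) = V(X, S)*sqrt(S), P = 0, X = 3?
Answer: -20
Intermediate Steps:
V(I, o) = I + o (V(I, o) = (I + o) + 0 = I + o)
N(S) = sqrt(S)*(3 + S) (N(S) = (3 + S)*sqrt(S) = sqrt(S)*(3 + S))
(N(-5) + 0/2)**2 = (sqrt(-5)*(3 - 5) + 0/2)**2 = ((I*sqrt(5))*(-2) + 0*(1/2))**2 = (-2*I*sqrt(5) + 0)**2 = (-2*I*sqrt(5))**2 = -20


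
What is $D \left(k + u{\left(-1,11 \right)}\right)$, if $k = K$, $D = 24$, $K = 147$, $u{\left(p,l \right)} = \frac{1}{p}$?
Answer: $3504$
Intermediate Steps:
$k = 147$
$D \left(k + u{\left(-1,11 \right)}\right) = 24 \left(147 + \frac{1}{-1}\right) = 24 \left(147 - 1\right) = 24 \cdot 146 = 3504$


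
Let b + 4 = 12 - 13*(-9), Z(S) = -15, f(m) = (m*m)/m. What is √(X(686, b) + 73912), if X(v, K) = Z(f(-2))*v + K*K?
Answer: √79247 ≈ 281.51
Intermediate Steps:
f(m) = m (f(m) = m²/m = m)
b = 125 (b = -4 + (12 - 13*(-9)) = -4 + (12 + 117) = -4 + 129 = 125)
X(v, K) = K² - 15*v (X(v, K) = -15*v + K*K = -15*v + K² = K² - 15*v)
√(X(686, b) + 73912) = √((125² - 15*686) + 73912) = √((15625 - 10290) + 73912) = √(5335 + 73912) = √79247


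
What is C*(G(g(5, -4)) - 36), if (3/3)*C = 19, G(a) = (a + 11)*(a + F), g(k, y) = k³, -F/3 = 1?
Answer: 314564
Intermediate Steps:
F = -3 (F = -3*1 = -3)
G(a) = (-3 + a)*(11 + a) (G(a) = (a + 11)*(a - 3) = (11 + a)*(-3 + a) = (-3 + a)*(11 + a))
C = 19
C*(G(g(5, -4)) - 36) = 19*((-33 + (5³)² + 8*5³) - 36) = 19*((-33 + 125² + 8*125) - 36) = 19*((-33 + 15625 + 1000) - 36) = 19*(16592 - 36) = 19*16556 = 314564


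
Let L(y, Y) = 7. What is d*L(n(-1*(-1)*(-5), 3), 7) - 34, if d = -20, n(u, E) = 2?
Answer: -174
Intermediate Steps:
d*L(n(-1*(-1)*(-5), 3), 7) - 34 = -20*7 - 34 = -140 - 34 = -174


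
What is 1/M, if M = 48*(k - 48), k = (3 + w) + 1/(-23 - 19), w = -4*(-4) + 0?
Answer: -7/9752 ≈ -0.00071780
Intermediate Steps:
w = 16 (w = 16 + 0 = 16)
k = 797/42 (k = (3 + 16) + 1/(-23 - 19) = 19 + 1/(-42) = 19 - 1/42 = 797/42 ≈ 18.976)
M = -9752/7 (M = 48*(797/42 - 48) = 48*(-1219/42) = -9752/7 ≈ -1393.1)
1/M = 1/(-9752/7) = -7/9752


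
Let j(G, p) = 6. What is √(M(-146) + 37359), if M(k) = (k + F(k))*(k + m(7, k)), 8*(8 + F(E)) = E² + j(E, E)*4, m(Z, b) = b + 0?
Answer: I*√696583 ≈ 834.62*I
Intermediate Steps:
m(Z, b) = b
F(E) = -5 + E²/8 (F(E) = -8 + (E² + 6*4)/8 = -8 + (E² + 24)/8 = -8 + (24 + E²)/8 = -8 + (3 + E²/8) = -5 + E²/8)
M(k) = 2*k*(-5 + k + k²/8) (M(k) = (k + (-5 + k²/8))*(k + k) = (-5 + k + k²/8)*(2*k) = 2*k*(-5 + k + k²/8))
√(M(-146) + 37359) = √((¼)*(-146)*(-40 + (-146)² + 8*(-146)) + 37359) = √((¼)*(-146)*(-40 + 21316 - 1168) + 37359) = √((¼)*(-146)*20108 + 37359) = √(-733942 + 37359) = √(-696583) = I*√696583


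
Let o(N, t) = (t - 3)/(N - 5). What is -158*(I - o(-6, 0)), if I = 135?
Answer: -234156/11 ≈ -21287.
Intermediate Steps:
o(N, t) = (-3 + t)/(-5 + N)
-158*(I - o(-6, 0)) = -158*(135 - (-3 + 0)/(-5 - 6)) = -158*(135 - (-3)/(-11)) = -158*(135 - (-1)*(-3)/11) = -158*(135 - 1*3/11) = -158*(135 - 3/11) = -158*1482/11 = -234156/11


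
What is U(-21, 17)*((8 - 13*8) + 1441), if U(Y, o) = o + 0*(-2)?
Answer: 22865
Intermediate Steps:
U(Y, o) = o (U(Y, o) = o + 0 = o)
U(-21, 17)*((8 - 13*8) + 1441) = 17*((8 - 13*8) + 1441) = 17*((8 - 104) + 1441) = 17*(-96 + 1441) = 17*1345 = 22865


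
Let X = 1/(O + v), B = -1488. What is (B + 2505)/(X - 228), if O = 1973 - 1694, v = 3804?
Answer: -4152411/930923 ≈ -4.4605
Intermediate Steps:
O = 279
X = 1/4083 (X = 1/(279 + 3804) = 1/4083 ≈ 0.00024492)
(B + 2505)/(X - 228) = (-1488 + 2505)/(1/4083 - 228) = 1017/(-930923/4083) = 1017*(-4083/930923) = -4152411/930923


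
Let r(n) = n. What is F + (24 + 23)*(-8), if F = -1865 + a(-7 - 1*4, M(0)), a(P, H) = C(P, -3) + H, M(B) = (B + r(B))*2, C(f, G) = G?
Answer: -2244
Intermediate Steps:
M(B) = 4*B (M(B) = (B + B)*2 = (2*B)*2 = 4*B)
a(P, H) = -3 + H
F = -1868 (F = -1865 + (-3 + 4*0) = -1865 + (-3 + 0) = -1865 - 3 = -1868)
F + (24 + 23)*(-8) = -1868 + (24 + 23)*(-8) = -1868 + 47*(-8) = -1868 - 376 = -2244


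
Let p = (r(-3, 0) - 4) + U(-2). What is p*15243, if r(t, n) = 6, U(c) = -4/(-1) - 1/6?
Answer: 177835/2 ≈ 88918.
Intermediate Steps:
U(c) = 23/6 (U(c) = -4*(-1) - 1*⅙ = 4 - ⅙ = 23/6)
p = 35/6 (p = (6 - 4) + 23/6 = 2 + 23/6 = 35/6 ≈ 5.8333)
p*15243 = (35/6)*15243 = 177835/2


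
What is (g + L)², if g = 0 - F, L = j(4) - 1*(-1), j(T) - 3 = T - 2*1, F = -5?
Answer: 121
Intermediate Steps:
j(T) = 1 + T (j(T) = 3 + (T - 2*1) = 3 + (T - 2) = 3 + (-2 + T) = 1 + T)
L = 6 (L = (1 + 4) - 1*(-1) = 5 + 1 = 6)
g = 5 (g = 0 - 1*(-5) = 0 + 5 = 5)
(g + L)² = (5 + 6)² = 11² = 121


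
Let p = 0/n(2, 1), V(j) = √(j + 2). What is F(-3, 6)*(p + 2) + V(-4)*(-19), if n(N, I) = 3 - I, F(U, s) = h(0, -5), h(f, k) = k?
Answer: -10 - 19*I*√2 ≈ -10.0 - 26.87*I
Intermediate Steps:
F(U, s) = -5
V(j) = √(2 + j)
p = 0 (p = 0/(3 - 1*1) = 0/(3 - 1) = 0/2 = 0*(½) = 0)
F(-3, 6)*(p + 2) + V(-4)*(-19) = -5*(0 + 2) + √(2 - 4)*(-19) = -5*2 + √(-2)*(-19) = -10 + (I*√2)*(-19) = -10 - 19*I*√2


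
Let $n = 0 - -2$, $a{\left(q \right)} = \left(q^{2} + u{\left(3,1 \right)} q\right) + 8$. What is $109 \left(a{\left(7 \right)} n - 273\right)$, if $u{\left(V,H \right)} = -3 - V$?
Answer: $-26487$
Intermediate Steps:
$a{\left(q \right)} = 8 + q^{2} - 6 q$ ($a{\left(q \right)} = \left(q^{2} + \left(-3 - 3\right) q\right) + 8 = \left(q^{2} - 6 q\right) + 8 = 8 + q^{2} - 6 q$)
$n = 2$ ($n = 0 + 2 = 2$)
$109 \left(a{\left(7 \right)} n - 273\right) = 109 \left(\left(8 + 7^{2} - 42\right) 2 - 273\right) = 109 \left(\left(8 + 49 - 42\right) 2 - 273\right) = 109 \left(15 \cdot 2 - 273\right) = 109 \left(30 - 273\right) = 109 \left(-243\right) = -26487$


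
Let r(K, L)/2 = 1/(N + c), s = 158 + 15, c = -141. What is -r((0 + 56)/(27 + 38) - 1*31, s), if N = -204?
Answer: 2/345 ≈ 0.0057971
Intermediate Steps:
s = 173
r(K, L) = -2/345 (r(K, L) = 2/(-204 - 141) = 2/(-345) = 2*(-1/345) = -2/345)
-r((0 + 56)/(27 + 38) - 1*31, s) = -1*(-2/345) = 2/345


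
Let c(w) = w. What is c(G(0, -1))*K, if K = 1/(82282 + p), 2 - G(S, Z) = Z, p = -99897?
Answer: -3/17615 ≈ -0.00017031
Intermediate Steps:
G(S, Z) = 2 - Z
K = -1/17615 (K = 1/(82282 - 99897) = 1/(-17615) = -1/17615 ≈ -5.6770e-5)
c(G(0, -1))*K = (2 - 1*(-1))*(-1/17615) = (2 + 1)*(-1/17615) = 3*(-1/17615) = -3/17615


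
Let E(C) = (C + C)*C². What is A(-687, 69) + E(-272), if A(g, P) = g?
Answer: -40247983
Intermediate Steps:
E(C) = 2*C³ (E(C) = (2*C)*C² = 2*C³)
A(-687, 69) + E(-272) = -687 + 2*(-272)³ = -687 + 2*(-20123648) = -687 - 40247296 = -40247983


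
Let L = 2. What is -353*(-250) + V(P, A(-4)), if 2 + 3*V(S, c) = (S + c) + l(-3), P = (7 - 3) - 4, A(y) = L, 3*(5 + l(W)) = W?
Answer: 88248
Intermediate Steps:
l(W) = -5 + W/3
A(y) = 2
P = 0 (P = 4 - 4 = 0)
V(S, c) = -8/3 + S/3 + c/3 (V(S, c) = -⅔ + ((S + c) + (-5 + (⅓)*(-3)))/3 = -⅔ + ((S + c) + (-5 - 1))/3 = -⅔ + ((S + c) - 6)/3 = -⅔ + (-6 + S + c)/3 = -⅔ + (-2 + S/3 + c/3) = -8/3 + S/3 + c/3)
-353*(-250) + V(P, A(-4)) = -353*(-250) + (-8/3 + (⅓)*0 + (⅓)*2) = 88250 + (-8/3 + 0 + ⅔) = 88250 - 2 = 88248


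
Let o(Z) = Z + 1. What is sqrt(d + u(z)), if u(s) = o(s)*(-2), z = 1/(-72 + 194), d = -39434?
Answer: I*sqrt(146741417)/61 ≈ 198.58*I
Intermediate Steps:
o(Z) = 1 + Z
z = 1/122 ≈ 0.0081967
u(s) = -2 - 2*s (u(s) = (1 + s)*(-2) = -2 - 2*s)
sqrt(d + u(z)) = sqrt(-39434 + (-2 - 2*1/122)) = sqrt(-39434 + (-2 - 1/61)) = sqrt(-39434 - 123/61) = sqrt(-2405597/61) = I*sqrt(146741417)/61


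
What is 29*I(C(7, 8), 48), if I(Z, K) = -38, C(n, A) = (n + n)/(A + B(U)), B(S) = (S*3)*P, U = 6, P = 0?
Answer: -1102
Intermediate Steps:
B(S) = 0 (B(S) = (S*3)*0 = (3*S)*0 = 0)
C(n, A) = 2*n/A (C(n, A) = (n + n)/(A + 0) = (2*n)/A = 2*n/A)
29*I(C(7, 8), 48) = 29*(-38) = -1102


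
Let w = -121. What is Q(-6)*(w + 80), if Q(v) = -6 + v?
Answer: 492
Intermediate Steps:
Q(-6)*(w + 80) = (-6 - 6)*(-121 + 80) = -12*(-41) = 492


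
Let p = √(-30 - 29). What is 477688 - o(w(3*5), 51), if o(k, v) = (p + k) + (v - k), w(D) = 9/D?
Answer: 477637 - I*√59 ≈ 4.7764e+5 - 7.6811*I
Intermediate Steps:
p = I*√59 (p = √(-59) = I*√59 ≈ 7.6811*I)
o(k, v) = v + I*√59 (o(k, v) = (I*√59 + k) + (v - k) = (k + I*√59) + (v - k) = v + I*√59)
477688 - o(w(3*5), 51) = 477688 - (51 + I*√59) = 477688 + (-51 - I*√59) = 477637 - I*√59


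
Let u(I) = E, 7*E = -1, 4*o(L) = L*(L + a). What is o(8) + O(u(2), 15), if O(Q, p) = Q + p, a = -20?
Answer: -64/7 ≈ -9.1429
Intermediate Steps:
o(L) = L*(-20 + L)/4 (o(L) = (L*(L - 20))/4 = (L*(-20 + L))/4 = L*(-20 + L)/4)
E = -1/7 (E = (1/7)*(-1) = -1/7 ≈ -0.14286)
u(I) = -1/7
o(8) + O(u(2), 15) = (1/4)*8*(-20 + 8) + (-1/7 + 15) = (1/4)*8*(-12) + 104/7 = -24 + 104/7 = -64/7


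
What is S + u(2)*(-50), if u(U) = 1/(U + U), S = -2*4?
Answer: -41/2 ≈ -20.500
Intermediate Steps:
S = -8
u(U) = 1/(2*U)
S + u(2)*(-50) = -8 + ((½)/2)*(-50) = -8 + ((½)*(½))*(-50) = -8 + (¼)*(-50) = -8 - 25/2 = -41/2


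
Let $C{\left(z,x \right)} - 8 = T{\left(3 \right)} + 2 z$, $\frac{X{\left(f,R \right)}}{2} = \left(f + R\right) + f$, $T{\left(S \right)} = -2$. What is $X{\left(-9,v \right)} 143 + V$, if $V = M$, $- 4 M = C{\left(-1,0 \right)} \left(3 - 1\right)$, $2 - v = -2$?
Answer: $-4006$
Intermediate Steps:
$v = 4$ ($v = 2 - -2 = 2 + 2 = 4$)
$X{\left(f,R \right)} = 2 R + 4 f$ ($X{\left(f,R \right)} = 2 \left(\left(f + R\right) + f\right) = 2 \left(\left(R + f\right) + f\right) = 2 \left(R + 2 f\right) = 2 R + 4 f$)
$C{\left(z,x \right)} = 6 + 2 z$ ($C{\left(z,x \right)} = 8 + \left(-2 + 2 z\right) = 6 + 2 z$)
$M = -2$ ($M = - \frac{\left(6 + 2 \left(-1\right)\right) \left(3 - 1\right)}{4} = - \frac{\left(6 - 2\right) 2}{4} = - \frac{4 \cdot 2}{4} = \left(- \frac{1}{4}\right) 8 = -2$)
$V = -2$
$X{\left(-9,v \right)} 143 + V = \left(2 \cdot 4 + 4 \left(-9\right)\right) 143 - 2 = \left(8 - 36\right) 143 - 2 = \left(-28\right) 143 - 2 = -4004 - 2 = -4006$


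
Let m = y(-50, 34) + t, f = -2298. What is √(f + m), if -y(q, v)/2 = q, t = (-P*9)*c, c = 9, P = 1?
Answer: I*√2279 ≈ 47.739*I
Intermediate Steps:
t = -81 (t = (-1*1*9)*9 = -1*9*9 = -9*9 = -81)
y(q, v) = -2*q
m = 19 (m = -2*(-50) - 81 = 100 - 81 = 19)
√(f + m) = √(-2298 + 19) = √(-2279) = I*√2279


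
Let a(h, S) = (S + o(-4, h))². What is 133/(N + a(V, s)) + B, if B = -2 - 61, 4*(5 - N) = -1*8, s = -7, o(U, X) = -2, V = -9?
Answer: -5411/88 ≈ -61.489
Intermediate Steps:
N = 7 (N = 5 - (-1)*8/4 = 5 - ¼*(-8) = 5 + 2 = 7)
B = -63
a(h, S) = (-2 + S)² (a(h, S) = (S - 2)² = (-2 + S)²)
133/(N + a(V, s)) + B = 133/(7 + (-2 - 7)²) - 63 = 133/(7 + (-9)²) - 63 = 133/(7 + 81) - 63 = 133/88 - 63 = -5411/88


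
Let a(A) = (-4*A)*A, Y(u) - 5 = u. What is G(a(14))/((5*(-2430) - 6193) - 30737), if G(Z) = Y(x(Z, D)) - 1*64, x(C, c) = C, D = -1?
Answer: 281/16360 ≈ 0.017176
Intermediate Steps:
Y(u) = 5 + u
a(A) = -4*A**2
G(Z) = -59 + Z (G(Z) = (5 + Z) - 1*64 = (5 + Z) - 64 = -59 + Z)
G(a(14))/((5*(-2430) - 6193) - 30737) = (-59 - 4*14**2)/((5*(-2430) - 6193) - 30737) = (-59 - 4*196)/((-12150 - 6193) - 30737) = (-59 - 784)/(-18343 - 30737) = -843/(-49080) = -843*(-1/49080) = 281/16360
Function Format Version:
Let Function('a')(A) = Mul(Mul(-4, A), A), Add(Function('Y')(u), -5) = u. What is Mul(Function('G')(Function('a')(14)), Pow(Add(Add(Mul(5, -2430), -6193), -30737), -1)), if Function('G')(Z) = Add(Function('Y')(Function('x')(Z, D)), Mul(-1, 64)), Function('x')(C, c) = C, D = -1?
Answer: Rational(281, 16360) ≈ 0.017176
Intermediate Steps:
Function('Y')(u) = Add(5, u)
Function('a')(A) = Mul(-4, Pow(A, 2))
Function('G')(Z) = Add(-59, Z) (Function('G')(Z) = Add(Add(5, Z), Mul(-1, 64)) = Add(Add(5, Z), -64) = Add(-59, Z))
Mul(Function('G')(Function('a')(14)), Pow(Add(Add(Mul(5, -2430), -6193), -30737), -1)) = Mul(Add(-59, Mul(-4, Pow(14, 2))), Pow(Add(Add(Mul(5, -2430), -6193), -30737), -1)) = Mul(Add(-59, Mul(-4, 196)), Pow(Add(Add(-12150, -6193), -30737), -1)) = Mul(Add(-59, -784), Pow(Add(-18343, -30737), -1)) = Mul(-843, Pow(-49080, -1)) = Mul(-843, Rational(-1, 49080)) = Rational(281, 16360)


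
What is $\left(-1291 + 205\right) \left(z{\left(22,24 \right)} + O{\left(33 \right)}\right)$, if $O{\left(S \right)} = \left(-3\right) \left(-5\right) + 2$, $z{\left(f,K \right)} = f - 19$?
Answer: $-21720$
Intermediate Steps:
$z{\left(f,K \right)} = -19 + f$ ($z{\left(f,K \right)} = f - 19 = -19 + f$)
$O{\left(S \right)} = 17$ ($O{\left(S \right)} = 15 + 2 = 17$)
$\left(-1291 + 205\right) \left(z{\left(22,24 \right)} + O{\left(33 \right)}\right) = \left(-1291 + 205\right) \left(\left(-19 + 22\right) + 17\right) = - 1086 \left(3 + 17\right) = \left(-1086\right) 20 = -21720$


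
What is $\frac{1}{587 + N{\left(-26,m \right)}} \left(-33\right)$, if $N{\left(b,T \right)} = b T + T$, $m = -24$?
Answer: $- \frac{33}{1187} \approx -0.027801$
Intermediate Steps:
$N{\left(b,T \right)} = T + T b$ ($N{\left(b,T \right)} = T b + T = T + T b$)
$\frac{1}{587 + N{\left(-26,m \right)}} \left(-33\right) = \frac{1}{587 - 24 \left(1 - 26\right)} \left(-33\right) = \frac{1}{587 - -600} \left(-33\right) = \frac{1}{587 + 600} \left(-33\right) = \frac{1}{1187} \left(-33\right) = - \frac{33}{1187}$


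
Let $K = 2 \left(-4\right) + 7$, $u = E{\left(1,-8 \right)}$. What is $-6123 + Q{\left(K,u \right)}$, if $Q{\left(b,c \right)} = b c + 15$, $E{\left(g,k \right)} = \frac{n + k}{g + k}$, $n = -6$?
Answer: $-6110$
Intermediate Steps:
$E{\left(g,k \right)} = \frac{-6 + k}{g + k}$
$u = 2$ ($u = \frac{-6 - 8}{1 - 8} = \frac{1}{-7} \left(-14\right) = \left(- \frac{1}{7}\right) \left(-14\right) = 2$)
$K = -1$ ($K = -8 + 7 = -1$)
$Q{\left(b,c \right)} = 15 + b c$
$-6123 + Q{\left(K,u \right)} = -6123 + \left(15 - 2\right) = -6123 + 13 = -6110$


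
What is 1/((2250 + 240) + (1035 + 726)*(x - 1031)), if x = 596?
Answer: -1/763545 ≈ -1.3097e-6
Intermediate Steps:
1/((2250 + 240) + (1035 + 726)*(x - 1031)) = 1/((2250 + 240) + (1035 + 726)*(596 - 1031)) = 1/(2490 + 1761*(-435)) = 1/(2490 - 766035) = 1/(-763545) = -1/763545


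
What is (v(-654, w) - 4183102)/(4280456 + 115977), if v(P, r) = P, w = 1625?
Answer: -4183756/4396433 ≈ -0.95162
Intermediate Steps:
(v(-654, w) - 4183102)/(4280456 + 115977) = (-654 - 4183102)/(4280456 + 115977) = -4183756/4396433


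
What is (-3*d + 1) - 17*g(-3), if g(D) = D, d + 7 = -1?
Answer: 76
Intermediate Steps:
d = -8 (d = -7 - 1 = -8)
(-3*d + 1) - 17*g(-3) = (-3*(-8) + 1) - 17*(-3) = (24 + 1) + 51 = 25 + 51 = 76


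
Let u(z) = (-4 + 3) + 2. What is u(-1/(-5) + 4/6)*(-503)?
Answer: -503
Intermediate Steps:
u(z) = 1 (u(z) = -1 + 2 = 1)
u(-1/(-5) + 4/6)*(-503) = 1*(-503) = -503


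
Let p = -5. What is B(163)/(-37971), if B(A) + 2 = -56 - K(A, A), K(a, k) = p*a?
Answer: -757/37971 ≈ -0.019936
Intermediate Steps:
K(a, k) = -5*a
B(A) = -58 + 5*A (B(A) = -2 + (-56 - (-5)*A) = -2 + (-56 + 5*A) = -58 + 5*A)
B(163)/(-37971) = (-58 + 5*163)/(-37971) = (-58 + 815)*(-1/37971) = 757*(-1/37971) = -757/37971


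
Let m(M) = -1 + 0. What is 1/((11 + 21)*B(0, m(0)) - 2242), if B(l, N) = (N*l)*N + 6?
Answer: -1/2050 ≈ -0.00048780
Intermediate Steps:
m(M) = -1
B(l, N) = 6 + l*N² (B(l, N) = l*N² + 6 = 6 + l*N²)
1/((11 + 21)*B(0, m(0)) - 2242) = 1/((11 + 21)*(6 + 0*(-1)²) - 2242) = 1/(32*(6 + 0*1) - 2242) = 1/(32*(6 + 0) - 2242) = 1/(32*6 - 2242) = 1/(192 - 2242) = 1/(-2050) = -1/2050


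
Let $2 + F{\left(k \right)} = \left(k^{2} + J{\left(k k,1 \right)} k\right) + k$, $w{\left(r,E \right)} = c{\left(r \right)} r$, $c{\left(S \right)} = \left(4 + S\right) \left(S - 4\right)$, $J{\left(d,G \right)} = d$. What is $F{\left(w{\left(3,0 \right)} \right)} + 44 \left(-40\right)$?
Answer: $-10603$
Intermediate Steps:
$c{\left(S \right)} = \left(-4 + S\right) \left(4 + S\right)$ ($c{\left(S \right)} = \left(4 + S\right) \left(-4 + S\right) = \left(-4 + S\right) \left(4 + S\right)$)
$w{\left(r,E \right)} = r \left(-16 + r^{2}\right)$ ($w{\left(r,E \right)} = \left(-16 + r^{2}\right) r = r \left(-16 + r^{2}\right)$)
$F{\left(k \right)} = -2 + k + k^{2} + k^{3}$ ($F{\left(k \right)} = -2 + \left(\left(k^{2} + k k k\right) + k\right) = -2 + \left(\left(k^{2} + k^{2} k\right) + k\right) = -2 + \left(\left(k^{2} + k^{3}\right) + k\right) = -2 + \left(k + k^{2} + k^{3}\right) = -2 + k + k^{2} + k^{3}$)
$F{\left(w{\left(3,0 \right)} \right)} + 44 \left(-40\right) = \left(-2 + 3 \left(-16 + 3^{2}\right) + \left(3 \left(-16 + 3^{2}\right)\right)^{2} + \left(3 \left(-16 + 3^{2}\right)\right)^{3}\right) + 44 \left(-40\right) = \left(-2 + 3 \left(-16 + 9\right) + \left(3 \left(-16 + 9\right)\right)^{2} + \left(3 \left(-16 + 9\right)\right)^{3}\right) - 1760 = \left(-2 + 3 \left(-7\right) + \left(3 \left(-7\right)\right)^{2} + \left(3 \left(-7\right)\right)^{3}\right) - 1760 = \left(-2 - 21 + \left(-21\right)^{2} + \left(-21\right)^{3}\right) - 1760 = \left(-2 - 21 + 441 - 9261\right) - 1760 = -8843 - 1760 = -10603$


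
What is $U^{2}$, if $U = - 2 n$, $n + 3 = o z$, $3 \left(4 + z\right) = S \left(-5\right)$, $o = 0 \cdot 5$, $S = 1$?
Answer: $36$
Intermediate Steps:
$o = 0$
$z = - \frac{17}{3}$ ($z = -4 + \frac{1 \left(-5\right)}{3} = -4 + \frac{1}{3} \left(-5\right) = -4 - \frac{5}{3} = - \frac{17}{3} \approx -5.6667$)
$n = -3$ ($n = -3 + 0 \left(- \frac{17}{3}\right) = -3 + 0 = -3$)
$U = 6$ ($U = \left(-2\right) \left(-3\right) = 6$)
$U^{2} = 6^{2} = 36$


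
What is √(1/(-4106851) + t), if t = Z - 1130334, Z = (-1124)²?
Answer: 3*√249324036062927399/4106851 ≈ 364.75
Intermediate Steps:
Z = 1263376
t = 133042 (t = 1263376 - 1130334 = 133042)
√(1/(-4106851) + t) = √(1/(-4106851) + 133042) = √(-1/4106851 + 133042) = √(546383670741/4106851) = 3*√249324036062927399/4106851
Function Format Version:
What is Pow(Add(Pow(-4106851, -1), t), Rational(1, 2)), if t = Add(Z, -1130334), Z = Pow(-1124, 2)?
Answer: Mul(Rational(3, 4106851), Pow(249324036062927399, Rational(1, 2))) ≈ 364.75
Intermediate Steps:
Z = 1263376
t = 133042 (t = Add(1263376, -1130334) = 133042)
Pow(Add(Pow(-4106851, -1), t), Rational(1, 2)) = Pow(Add(Pow(-4106851, -1), 133042), Rational(1, 2)) = Pow(Add(Rational(-1, 4106851), 133042), Rational(1, 2)) = Pow(Rational(546383670741, 4106851), Rational(1, 2)) = Mul(Rational(3, 4106851), Pow(249324036062927399, Rational(1, 2)))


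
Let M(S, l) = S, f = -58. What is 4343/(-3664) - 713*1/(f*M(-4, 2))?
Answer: -452501/106256 ≈ -4.2586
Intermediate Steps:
4343/(-3664) - 713*1/(f*M(-4, 2)) = 4343/(-3664) - 713/((-58*(-4))) = 4343*(-1/3664) - 713/232 = -4343/3664 - 713*1/232 = -4343/3664 - 713/232 = -452501/106256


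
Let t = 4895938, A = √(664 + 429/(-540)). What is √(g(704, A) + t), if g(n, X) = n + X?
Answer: √(4406977800 + 30*√596885)/30 ≈ 2212.8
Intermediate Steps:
A = √596885/30 (A = √(664 + 429*(-1/540)) = √(664 - 143/180) = √(119377/180) = √596885/30 ≈ 25.753)
g(n, X) = X + n
√(g(704, A) + t) = √((√596885/30 + 704) + 4895938) = √((704 + √596885/30) + 4895938) = √(4896642 + √596885/30)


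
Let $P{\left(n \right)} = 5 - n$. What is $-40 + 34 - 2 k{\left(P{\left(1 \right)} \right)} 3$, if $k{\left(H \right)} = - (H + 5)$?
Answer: $1796$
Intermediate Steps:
$k{\left(H \right)} = -5 - H$ ($k{\left(H \right)} = - (5 + H) = -5 - H$)
$-40 + 34 - 2 k{\left(P{\left(1 \right)} \right)} 3 = -40 + 34 - 2 \left(-5 - \left(5 - 1\right)\right) 3 = -40 + 34 - 2 \left(-5 - 4\right) 3 = -40 + 34 \left(-2\right) \left(-9\right) 3 = -40 + 34 \cdot 18 \cdot 3 = -40 + 34 \cdot 54 = -40 + 1836 = 1796$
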